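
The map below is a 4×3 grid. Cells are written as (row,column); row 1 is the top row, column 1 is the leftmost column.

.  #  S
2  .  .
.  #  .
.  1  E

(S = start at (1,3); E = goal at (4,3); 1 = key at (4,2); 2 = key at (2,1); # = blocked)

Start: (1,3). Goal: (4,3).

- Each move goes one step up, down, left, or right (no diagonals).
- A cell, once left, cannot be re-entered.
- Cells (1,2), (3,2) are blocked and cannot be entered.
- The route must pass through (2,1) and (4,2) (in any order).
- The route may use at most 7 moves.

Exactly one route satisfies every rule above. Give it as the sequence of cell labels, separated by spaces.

Any route must reach (2,1) and (4,2) and still end at (4,3) within 7 moves, so the order of the required stops is forced.
Route from (1,3): down to (2,3), 2× left (reaching (2,1)), 2× down (reaching (4,1)), 2× right (reaching (4,3)) — 7 moves in all.
Check: all required cells visited; 7 ≤ 7 moves.

(1,3) (2,3) (2,2) (2,1) (3,1) (4,1) (4,2) (4,3)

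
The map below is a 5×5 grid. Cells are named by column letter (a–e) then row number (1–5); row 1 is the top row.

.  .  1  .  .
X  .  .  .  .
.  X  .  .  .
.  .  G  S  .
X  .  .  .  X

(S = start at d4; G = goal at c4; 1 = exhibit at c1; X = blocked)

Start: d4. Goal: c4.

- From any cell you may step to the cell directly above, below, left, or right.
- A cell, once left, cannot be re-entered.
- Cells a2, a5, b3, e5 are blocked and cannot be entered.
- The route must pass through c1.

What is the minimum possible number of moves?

7

Any route passes through c1 somewhere between d4 and c4. Summing Manhattan distances along the two legs (d4 → c1 → c4) gives a lower bound of 4 + 3 = 7 moves.
A route of 7 moves achieves this: d4 → d3 → d2 → d1 → c1 → c2 → c3 → c4.
Since 7 matches the lower bound, it is optimal.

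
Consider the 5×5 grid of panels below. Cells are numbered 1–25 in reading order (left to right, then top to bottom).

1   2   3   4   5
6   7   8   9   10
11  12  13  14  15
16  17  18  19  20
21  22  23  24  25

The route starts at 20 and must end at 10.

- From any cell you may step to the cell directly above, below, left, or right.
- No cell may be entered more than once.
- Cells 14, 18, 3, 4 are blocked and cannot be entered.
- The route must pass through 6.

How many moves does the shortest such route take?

12

Any route passes through 6 somewhere between 20 and 10. Summing Manhattan distances along the two legs (20 → 6 → 10) gives a lower bound of 6 + 4 = 10 moves.
The shortest route satisfying every rule uses 12 moves: 20 → 25 → 24 → 23 → 22 → 17 → 12 → 11 → 6 → 7 → 8 → 9 → 10.
The no-revisit rule (legs can't share cells) pushes the minimum above the 10-move bound; an exhaustive check rules out every length from 10 to 11, leaving 12 as the minimum.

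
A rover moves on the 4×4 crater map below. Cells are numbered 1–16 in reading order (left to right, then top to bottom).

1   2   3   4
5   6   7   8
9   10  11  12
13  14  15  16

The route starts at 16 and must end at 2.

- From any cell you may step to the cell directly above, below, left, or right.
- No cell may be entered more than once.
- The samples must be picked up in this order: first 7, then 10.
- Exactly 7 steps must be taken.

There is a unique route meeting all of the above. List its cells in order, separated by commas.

The waypoints must appear in the order 7, 10, with no cell reused.
Route from 16: 2× up (reaching 8), left to 7, down to 11, left to 10, 2× up (reaching 2) — 7 moves in all.
Check: order respected (7 at step 3, 10 at step 5); 7 moves as required.

16, 12, 8, 7, 11, 10, 6, 2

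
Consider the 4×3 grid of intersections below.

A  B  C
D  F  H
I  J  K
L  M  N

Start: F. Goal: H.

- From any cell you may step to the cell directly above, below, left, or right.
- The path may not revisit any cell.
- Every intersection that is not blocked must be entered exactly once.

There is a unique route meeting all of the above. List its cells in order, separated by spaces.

F J K N M L I D A B C H

Need to visit all 12 open cells exactly once, starting at F and ending at H.
Route from F: down 1 to J, right 1 to K, down 1 to N, left 2 to L, up 3 to A, right 2 to C, down 1 to H — 11 moves in all.
Check: all 12 open cells covered.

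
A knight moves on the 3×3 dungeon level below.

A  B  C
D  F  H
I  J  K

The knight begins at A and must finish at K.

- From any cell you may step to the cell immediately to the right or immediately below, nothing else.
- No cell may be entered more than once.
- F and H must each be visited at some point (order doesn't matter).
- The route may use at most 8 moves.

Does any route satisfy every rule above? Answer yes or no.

One route that works: A → D → F → H → K.

yes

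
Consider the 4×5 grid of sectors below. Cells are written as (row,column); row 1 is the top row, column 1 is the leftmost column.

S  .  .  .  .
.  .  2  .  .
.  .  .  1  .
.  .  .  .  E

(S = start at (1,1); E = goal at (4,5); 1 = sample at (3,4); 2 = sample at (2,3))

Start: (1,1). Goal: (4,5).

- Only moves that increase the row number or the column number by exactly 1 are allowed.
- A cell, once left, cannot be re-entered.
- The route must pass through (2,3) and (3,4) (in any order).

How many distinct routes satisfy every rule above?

A right/down-only route from (1,1) to (4,5) makes exactly 3 down-moves and 4 right-moves in some order.
With no other constraints that would be C(7,3) = 35 routes.
A monotone route can only reach the required cells in the order (2,3), (3,4), so split there and multiply the segment counts: (1,1)→(2,3): 3; (2,3)→(3,4): 2; (3,4)→(4,5): 2; product = 12.
That gives 12 routes.

12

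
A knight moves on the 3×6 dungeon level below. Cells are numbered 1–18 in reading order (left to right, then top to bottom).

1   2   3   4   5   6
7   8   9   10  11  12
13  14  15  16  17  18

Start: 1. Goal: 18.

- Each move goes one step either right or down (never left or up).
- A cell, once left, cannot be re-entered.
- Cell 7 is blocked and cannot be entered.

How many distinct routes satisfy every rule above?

15

A right/down-only route from 1 to 18 makes exactly 2 down-moves and 5 right-moves in some order.
With no other constraints that would be C(7,2) = 21 routes.
Subtract routes through each blocked cell (inclusion–exclusion for overlaps): − through 7: 6 → 15.
That gives 15 routes.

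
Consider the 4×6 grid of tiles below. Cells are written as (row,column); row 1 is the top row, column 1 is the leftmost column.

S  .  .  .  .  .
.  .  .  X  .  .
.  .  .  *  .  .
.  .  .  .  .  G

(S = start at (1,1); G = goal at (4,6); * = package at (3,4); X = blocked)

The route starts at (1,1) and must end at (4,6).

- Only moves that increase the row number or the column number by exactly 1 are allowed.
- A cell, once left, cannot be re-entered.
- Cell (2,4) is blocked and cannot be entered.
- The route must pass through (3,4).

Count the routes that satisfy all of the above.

A right/down-only route from (1,1) to (4,6) makes exactly 3 down-moves and 5 right-moves in some order.
With no other constraints that would be C(8,3) = 56 routes.
Split at (3,4) and multiply the segment counts (each segment already excludes blocked cells): (1,1)→(3,4): 6; (3,4)→(4,6): 3; product = 18.
That gives 18 routes.

18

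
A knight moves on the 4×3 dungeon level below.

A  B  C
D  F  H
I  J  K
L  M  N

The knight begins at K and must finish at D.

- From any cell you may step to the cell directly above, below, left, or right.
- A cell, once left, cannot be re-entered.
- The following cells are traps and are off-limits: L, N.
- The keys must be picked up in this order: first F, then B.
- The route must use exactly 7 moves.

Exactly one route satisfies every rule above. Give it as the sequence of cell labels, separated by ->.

K -> J -> F -> H -> C -> B -> A -> D

The waypoints must appear in the order F, B, with no cell reused.
Route from K: left to J, up to F, right to H, up to C, 2× left (reaching A), down to D — 7 moves in all.
Check: order respected (F at step 2, B at step 5); 7 moves as required.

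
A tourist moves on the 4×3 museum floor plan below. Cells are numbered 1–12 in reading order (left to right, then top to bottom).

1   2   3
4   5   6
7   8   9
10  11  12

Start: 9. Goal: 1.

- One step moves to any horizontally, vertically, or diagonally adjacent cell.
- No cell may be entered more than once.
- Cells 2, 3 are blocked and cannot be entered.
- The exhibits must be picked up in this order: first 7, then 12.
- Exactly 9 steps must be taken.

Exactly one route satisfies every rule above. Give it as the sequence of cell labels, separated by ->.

The waypoints must appear in the order 7, 12, with no cell reused.
Route from 9: up 1 to 6, left 1 to 5, down-left 1 to 7, down 1 to 10, right 2 to 12, up-left 2 to 4, up 1 to 1 — 9 moves in all.
Check: order respected (7 at step 3, 12 at step 6); 9 moves as required.

9 -> 6 -> 5 -> 7 -> 10 -> 11 -> 12 -> 8 -> 4 -> 1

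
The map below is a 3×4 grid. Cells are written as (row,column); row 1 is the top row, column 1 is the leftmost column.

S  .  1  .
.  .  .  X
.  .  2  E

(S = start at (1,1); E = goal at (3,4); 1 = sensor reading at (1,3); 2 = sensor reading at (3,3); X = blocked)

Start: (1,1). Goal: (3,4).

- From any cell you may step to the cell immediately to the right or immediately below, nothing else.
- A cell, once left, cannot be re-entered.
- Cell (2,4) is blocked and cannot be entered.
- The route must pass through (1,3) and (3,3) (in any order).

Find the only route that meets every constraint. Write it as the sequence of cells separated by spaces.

(1,1) (1,2) (1,3) (2,3) (3,3) (3,4)

Moves only go right or down, so the column and row indices never decrease.
Route from (1,1): right 2 to (1,3), down 2 to (3,3), right 1 to (3,4) — 5 moves in all.
Check: all required cells visited.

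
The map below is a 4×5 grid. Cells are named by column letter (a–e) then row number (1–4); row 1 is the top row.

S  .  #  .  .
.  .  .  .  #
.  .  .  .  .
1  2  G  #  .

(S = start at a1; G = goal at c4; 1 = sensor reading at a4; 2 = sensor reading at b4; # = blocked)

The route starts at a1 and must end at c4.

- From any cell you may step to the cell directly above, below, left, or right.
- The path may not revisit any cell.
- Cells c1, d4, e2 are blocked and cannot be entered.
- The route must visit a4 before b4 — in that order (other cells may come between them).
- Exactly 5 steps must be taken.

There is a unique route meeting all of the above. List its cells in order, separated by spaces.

The waypoints must appear in the order a4, b4, with no cell reused.
Route from a1: down 3 to a4, right 2 to c4 — 5 moves in all.
Check: order respected (1 at step 3, 2 at step 4); 5 moves as required.

a1 a2 a3 a4 b4 c4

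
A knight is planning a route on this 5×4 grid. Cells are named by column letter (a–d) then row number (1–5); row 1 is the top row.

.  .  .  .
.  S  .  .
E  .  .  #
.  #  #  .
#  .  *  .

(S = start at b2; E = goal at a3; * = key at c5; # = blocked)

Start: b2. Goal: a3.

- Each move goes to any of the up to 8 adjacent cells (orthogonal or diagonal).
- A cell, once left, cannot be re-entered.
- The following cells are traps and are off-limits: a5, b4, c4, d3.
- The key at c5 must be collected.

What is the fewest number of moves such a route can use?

Any route passes through c5 somewhere between b2 and a3. Summing Chebyshev distances along the two legs (b2 → c5 → a3) gives a lower bound of 3 + 2 = 5 moves.
That bound ignores the blocked cells. Measuring each leg by the fewest moves that actually steer around them (b2→c5: 3; c5→a3: 3) raises the lower bound to 6.
A route of 6 moves exists: b2 → c3 → d4 → c5 → b5 → a4 → a3.
Since 6 matches that lower bound, it is optimal.

6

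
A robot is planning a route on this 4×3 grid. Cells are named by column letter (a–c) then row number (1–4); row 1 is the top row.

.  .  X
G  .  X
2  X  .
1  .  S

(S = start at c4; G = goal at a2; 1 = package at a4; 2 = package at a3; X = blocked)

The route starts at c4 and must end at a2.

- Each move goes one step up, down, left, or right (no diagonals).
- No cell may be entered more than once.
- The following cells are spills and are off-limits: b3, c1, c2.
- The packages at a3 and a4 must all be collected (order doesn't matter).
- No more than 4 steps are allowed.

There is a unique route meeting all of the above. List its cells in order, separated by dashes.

Any route must reach a3 and a4 and still end at a2 within 4 moves, so the order of the required stops is forced.
Route from c4: left 2 to a4, up 2 to a2 — 4 moves in all.
Check: all required cells visited; 4 ≤ 4 moves.

c4 - b4 - a4 - a3 - a2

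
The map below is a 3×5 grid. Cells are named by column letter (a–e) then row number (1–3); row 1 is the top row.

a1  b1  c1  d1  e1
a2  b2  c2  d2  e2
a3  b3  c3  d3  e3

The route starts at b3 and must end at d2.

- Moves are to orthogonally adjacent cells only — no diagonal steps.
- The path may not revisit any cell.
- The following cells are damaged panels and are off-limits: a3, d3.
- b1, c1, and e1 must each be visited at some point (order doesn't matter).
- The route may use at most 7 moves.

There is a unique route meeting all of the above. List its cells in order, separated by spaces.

The budget equals the shortest possible length, so every move has to be on a shortest route through the required cells.
Route from b3: up 2 to b1, right 3 to e1, down 1 to e2, left 1 to d2 — 7 moves in all.
Check: all required cells visited; 7 ≤ 7 moves.

b3 b2 b1 c1 d1 e1 e2 d2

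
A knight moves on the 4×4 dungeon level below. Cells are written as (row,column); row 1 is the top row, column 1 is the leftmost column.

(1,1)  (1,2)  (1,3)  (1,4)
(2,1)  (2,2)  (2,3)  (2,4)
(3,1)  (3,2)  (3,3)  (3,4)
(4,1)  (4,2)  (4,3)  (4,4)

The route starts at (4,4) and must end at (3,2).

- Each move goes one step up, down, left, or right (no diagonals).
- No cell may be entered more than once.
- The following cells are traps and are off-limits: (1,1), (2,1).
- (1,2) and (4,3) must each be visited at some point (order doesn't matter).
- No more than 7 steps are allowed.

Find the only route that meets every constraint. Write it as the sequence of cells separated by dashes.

(4,4) - (4,3) - (3,3) - (2,3) - (1,3) - (1,2) - (2,2) - (3,2)

Any route must reach (1,2) and (4,3) and still end at (3,2) within 7 moves, so the order of the required stops is forced.
Route from (4,4): left 1 to (4,3), up 3 to (1,3), left 1 to (1,2), down 2 to (3,2) — 7 moves in all.
Check: all required cells visited; 7 ≤ 7 moves.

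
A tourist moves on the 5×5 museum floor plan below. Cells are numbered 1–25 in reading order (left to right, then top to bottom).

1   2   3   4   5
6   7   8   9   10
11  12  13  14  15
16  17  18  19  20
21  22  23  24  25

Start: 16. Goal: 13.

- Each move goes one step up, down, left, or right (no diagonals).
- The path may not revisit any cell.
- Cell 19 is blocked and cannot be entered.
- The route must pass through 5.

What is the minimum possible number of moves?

Any route passes through 5 somewhere between 16 and 13. Summing Manhattan distances along the two legs (16 → 5 → 13) gives a lower bound of 7 + 4 = 11 moves.
A route of 11 moves achieves this: 16 → 11 → 6 → 1 → 2 → 3 → 4 → 5 → 10 → 15 → 14 → 13.
Since 11 matches the lower bound, it is optimal.

11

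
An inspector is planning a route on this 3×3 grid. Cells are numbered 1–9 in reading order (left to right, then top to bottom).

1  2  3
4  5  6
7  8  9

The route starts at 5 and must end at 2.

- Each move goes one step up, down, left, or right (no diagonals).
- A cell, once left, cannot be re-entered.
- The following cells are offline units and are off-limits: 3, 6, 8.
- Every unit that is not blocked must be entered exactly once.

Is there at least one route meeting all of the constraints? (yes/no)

no

Cell 7 has only one open neighbour but is neither the start nor the goal, so a Hamiltonian route would have to both enter and leave it through the same neighbour — impossible without revisiting.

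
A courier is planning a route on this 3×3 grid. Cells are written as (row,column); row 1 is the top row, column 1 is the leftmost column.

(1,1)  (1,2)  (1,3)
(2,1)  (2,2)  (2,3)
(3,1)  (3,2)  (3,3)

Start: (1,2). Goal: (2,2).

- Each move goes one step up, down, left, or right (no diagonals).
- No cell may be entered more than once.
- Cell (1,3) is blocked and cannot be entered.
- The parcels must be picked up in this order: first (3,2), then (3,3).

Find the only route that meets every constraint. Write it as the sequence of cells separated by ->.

The waypoints must appear in the order (3,2), (3,3), with no cell reused.
Route from (1,2): left to (1,1), 2× down (reaching (3,1)), 2× right (reaching (3,3)), up to (2,3), left to (2,2) — 7 moves in all.
Check: order respected ((3,2) at step 4, (3,3) at step 5).

(1,2) -> (1,1) -> (2,1) -> (3,1) -> (3,2) -> (3,3) -> (2,3) -> (2,2)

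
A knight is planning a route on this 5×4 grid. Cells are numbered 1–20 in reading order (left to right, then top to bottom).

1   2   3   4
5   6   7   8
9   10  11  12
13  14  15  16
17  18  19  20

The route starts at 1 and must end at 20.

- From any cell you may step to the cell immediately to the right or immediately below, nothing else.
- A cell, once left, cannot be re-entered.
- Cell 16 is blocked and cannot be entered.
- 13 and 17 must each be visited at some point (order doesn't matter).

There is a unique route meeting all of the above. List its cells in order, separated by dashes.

1 - 5 - 9 - 13 - 17 - 18 - 19 - 20

Moves only go right or down, so the column and row indices never decrease.
Route from 1: 4× down (reaching 17), 3× right (reaching 20) — 7 moves in all.
Check: all required cells visited.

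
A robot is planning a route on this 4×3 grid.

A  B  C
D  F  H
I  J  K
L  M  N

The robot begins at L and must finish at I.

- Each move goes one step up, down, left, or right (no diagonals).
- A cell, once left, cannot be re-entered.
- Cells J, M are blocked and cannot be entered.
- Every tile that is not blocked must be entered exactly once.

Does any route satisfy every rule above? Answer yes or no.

no

Cell N has only one open neighbour but is neither the start nor the goal, so a Hamiltonian route would have to both enter and leave it through the same neighbour — impossible without revisiting.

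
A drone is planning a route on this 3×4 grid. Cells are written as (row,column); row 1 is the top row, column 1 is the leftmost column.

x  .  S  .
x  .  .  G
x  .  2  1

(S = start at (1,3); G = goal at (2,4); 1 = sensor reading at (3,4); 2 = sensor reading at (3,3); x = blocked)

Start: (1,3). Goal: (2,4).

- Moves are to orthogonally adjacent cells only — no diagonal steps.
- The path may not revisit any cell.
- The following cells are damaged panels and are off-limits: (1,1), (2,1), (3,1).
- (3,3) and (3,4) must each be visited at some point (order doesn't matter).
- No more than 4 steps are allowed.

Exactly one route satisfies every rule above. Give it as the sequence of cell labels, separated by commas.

The budget equals the shortest possible length, so every move has to be on a shortest route through the required cells.
Route from (1,3): down 2 to (3,3), right 1 to (3,4), up 1 to (2,4) — 4 moves in all.
Check: all required cells visited; 4 ≤ 4 moves.

(1,3), (2,3), (3,3), (3,4), (2,4)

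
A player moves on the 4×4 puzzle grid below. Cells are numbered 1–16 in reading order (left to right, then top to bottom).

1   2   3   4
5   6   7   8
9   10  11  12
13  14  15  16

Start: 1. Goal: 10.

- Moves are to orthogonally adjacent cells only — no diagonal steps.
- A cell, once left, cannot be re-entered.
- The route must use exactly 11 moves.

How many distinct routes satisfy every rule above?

Need simple routes of exactly 11 moves from 1 to 10 (Manhattan distance 3, so 4 moves are spent on a detour and 4 undoing it).
Branch systematically from the start, pruning whenever the remaining move budget drops below the Manhattan distance to 10 or differs from it in parity. Grouping the completions by first move — via 5: 20; via 2: 19 — and summing: 20 + 19 = 39.
That gives 39 routes.

39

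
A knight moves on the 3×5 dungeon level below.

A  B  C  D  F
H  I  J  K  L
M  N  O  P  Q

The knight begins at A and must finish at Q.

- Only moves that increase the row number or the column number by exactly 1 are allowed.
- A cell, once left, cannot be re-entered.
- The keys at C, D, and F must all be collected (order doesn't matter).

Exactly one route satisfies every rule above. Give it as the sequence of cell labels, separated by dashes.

Moves only go right or down, so the column and row indices never decrease.
Route from A: 4× right (reaching F), 2× down (reaching Q) — 6 moves in all.
Check: all required cells visited.

A - B - C - D - F - L - Q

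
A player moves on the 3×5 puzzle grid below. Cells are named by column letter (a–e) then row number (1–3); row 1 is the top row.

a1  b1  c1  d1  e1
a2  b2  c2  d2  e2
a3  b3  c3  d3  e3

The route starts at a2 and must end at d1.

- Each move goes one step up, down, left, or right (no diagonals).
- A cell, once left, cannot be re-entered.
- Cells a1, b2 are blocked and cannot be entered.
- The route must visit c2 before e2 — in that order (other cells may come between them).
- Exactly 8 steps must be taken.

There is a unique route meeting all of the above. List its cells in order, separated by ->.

a2 -> a3 -> b3 -> c3 -> c2 -> d2 -> e2 -> e1 -> d1

The waypoints must appear in the order c2, e2, with no cell reused.
Route from a2: down to a3, 2× right (reaching c3), up to c2, 2× right (reaching e2), up to e1, left to d1 — 8 moves in all.
Check: order respected (c2 at step 4, e2 at step 6); 8 moves as required.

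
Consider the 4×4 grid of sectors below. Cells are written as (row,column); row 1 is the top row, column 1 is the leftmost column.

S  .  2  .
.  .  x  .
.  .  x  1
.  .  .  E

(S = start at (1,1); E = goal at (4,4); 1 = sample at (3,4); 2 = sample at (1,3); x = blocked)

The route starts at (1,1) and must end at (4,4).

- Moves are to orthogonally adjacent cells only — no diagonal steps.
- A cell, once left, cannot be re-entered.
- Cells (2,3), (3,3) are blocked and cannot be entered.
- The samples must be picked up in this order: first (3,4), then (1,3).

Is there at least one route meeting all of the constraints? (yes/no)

no

Ignoring the required order, 4 revisit-free routes from (1,1) to (4,4) pass through all of (3,4) and (1,3); the waypoint orders that occur are (1,3) → (3,4) (4) — never (3,4) → (1,3).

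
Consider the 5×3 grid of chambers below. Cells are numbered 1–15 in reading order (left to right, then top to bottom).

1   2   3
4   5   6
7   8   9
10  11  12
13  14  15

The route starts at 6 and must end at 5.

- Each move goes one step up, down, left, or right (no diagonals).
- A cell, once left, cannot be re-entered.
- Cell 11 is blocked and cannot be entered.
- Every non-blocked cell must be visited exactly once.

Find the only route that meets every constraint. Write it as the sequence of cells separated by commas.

6, 3, 2, 1, 4, 7, 10, 13, 14, 15, 12, 9, 8, 5

Need to visit all 14 open cells exactly once, starting at 6 and ending at 5.
Cell 15 has only two open neighbours (12 and 14), so the path must pass straight through it: one of those is the cell it's entered from and the other is where it exits.
Route from 6: up to 3, 2× left (reaching 1), 4× down (reaching 13), 2× right (reaching 15), 2× up (reaching 9), left to 8, up to 5 — 13 moves in all.
Check: all 14 open cells covered.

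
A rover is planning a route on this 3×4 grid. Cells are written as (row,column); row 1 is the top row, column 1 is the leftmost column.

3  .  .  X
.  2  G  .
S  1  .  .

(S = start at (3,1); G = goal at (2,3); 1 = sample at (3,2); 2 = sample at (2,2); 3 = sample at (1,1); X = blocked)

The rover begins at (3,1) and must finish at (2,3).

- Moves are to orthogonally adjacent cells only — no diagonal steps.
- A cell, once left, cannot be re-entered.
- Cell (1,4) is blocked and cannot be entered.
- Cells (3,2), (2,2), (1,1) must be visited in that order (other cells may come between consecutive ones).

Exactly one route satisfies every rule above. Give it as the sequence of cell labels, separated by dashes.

The waypoints must appear in the order (3,2), (2,2), (1,1), with no cell reused.
Route from (3,1): right 1 to (3,2), up 1 to (2,2), left 1 to (2,1), up 1 to (1,1), right 2 to (1,3), down 1 to (2,3) — 7 moves in all.
Check: order respected (1 at step 1, 2 at step 2, 3 at step 4).

(3,1) - (3,2) - (2,2) - (2,1) - (1,1) - (1,2) - (1,3) - (2,3)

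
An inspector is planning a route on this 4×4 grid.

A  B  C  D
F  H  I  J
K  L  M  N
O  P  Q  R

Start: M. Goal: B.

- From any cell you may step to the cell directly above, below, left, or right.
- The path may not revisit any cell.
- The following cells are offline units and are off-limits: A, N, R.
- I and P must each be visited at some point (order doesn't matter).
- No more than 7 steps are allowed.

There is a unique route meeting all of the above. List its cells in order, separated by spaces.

Any route must reach I and P and still end at B within 7 moves, so the order of the required stops is forced.
Route from M: down to Q, left to P, 2× up (reaching H), right to I, up to C, left to B — 7 moves in all.
Check: all required cells visited; 7 ≤ 7 moves.

M Q P L H I C B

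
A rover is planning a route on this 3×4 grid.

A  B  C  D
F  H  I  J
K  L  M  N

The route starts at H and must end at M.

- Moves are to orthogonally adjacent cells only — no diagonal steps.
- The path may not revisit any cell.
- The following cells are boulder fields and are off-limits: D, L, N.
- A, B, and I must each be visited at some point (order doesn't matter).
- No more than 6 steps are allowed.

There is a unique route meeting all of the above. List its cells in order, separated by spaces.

Any route must reach A, B, and I and still end at M within 6 moves, so the order of the required stops is forced.
Route from H: left to F, up to A, 2× right (reaching C), 2× down (reaching M) — 6 moves in all.
Check: all required cells visited; 6 ≤ 6 moves.

H F A B C I M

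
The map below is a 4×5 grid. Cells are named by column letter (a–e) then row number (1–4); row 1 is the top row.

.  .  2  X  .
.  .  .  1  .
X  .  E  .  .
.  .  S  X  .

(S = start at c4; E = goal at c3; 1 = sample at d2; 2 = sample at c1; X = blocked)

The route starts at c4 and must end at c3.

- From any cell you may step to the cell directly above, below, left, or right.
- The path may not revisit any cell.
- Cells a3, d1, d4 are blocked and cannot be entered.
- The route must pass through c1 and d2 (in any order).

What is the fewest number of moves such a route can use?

Any route passes through c1 and d2 in some order between c4 and c3. Summing Manhattan distances along each leg and taking the cheapest ordering (c4 → d2 → c1 → c3) gives a lower bound of 3 + 2 + 2 = 7 moves.
The shortest route satisfying every rule uses 9 moves: c4 → b4 → b3 → b2 → b1 → c1 → c2 → d2 → d3 → c3.
The bound of 7 isn't tight here; checking systematically, no route of length 7 through 8 satisfies every constraint, so 9 is the minimum.

9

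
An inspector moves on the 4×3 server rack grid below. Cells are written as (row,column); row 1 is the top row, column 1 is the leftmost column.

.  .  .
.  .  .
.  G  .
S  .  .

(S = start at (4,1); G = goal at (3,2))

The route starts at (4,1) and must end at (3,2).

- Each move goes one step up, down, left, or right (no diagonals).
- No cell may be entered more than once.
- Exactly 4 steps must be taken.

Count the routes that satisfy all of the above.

2

Need simple routes of exactly 4 moves from (4,1) to (3,2) (Manhattan distance 2, so 1 moves are spent on a detour and 1 undoing it).
Enumerating: (4,1) (3,1) (2,1) (2,2) (3,2) | (4,1) (4,2) (4,3) (3,3) (3,2).
That gives 2 routes.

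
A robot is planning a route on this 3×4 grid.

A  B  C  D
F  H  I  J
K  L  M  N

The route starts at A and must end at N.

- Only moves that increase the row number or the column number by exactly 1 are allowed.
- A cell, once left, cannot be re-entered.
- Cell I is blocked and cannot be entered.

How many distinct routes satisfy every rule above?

A right/down-only route from A to N makes exactly 2 down-moves and 3 right-moves in some order.
With no other constraints that would be C(5,2) = 10 routes.
Subtract routes through each blocked cell (inclusion–exclusion for overlaps): − through I: 6 → 4.
That gives 4 routes.

4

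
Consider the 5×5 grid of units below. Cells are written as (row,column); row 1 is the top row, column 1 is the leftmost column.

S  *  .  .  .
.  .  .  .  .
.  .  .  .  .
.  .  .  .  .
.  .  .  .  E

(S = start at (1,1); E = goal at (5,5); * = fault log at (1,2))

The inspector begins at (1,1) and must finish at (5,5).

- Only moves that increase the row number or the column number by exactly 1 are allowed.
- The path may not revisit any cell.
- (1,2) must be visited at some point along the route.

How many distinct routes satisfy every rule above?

A right/down-only route from (1,1) to (5,5) makes exactly 4 down-moves and 4 right-moves in some order.
With no other constraints that would be C(8,4) = 70 routes.
Split at (1,2) and multiply the segment counts: (1,1)→(1,2): 1; (1,2)→(5,5): 35; product = 35.
That gives 35 routes.

35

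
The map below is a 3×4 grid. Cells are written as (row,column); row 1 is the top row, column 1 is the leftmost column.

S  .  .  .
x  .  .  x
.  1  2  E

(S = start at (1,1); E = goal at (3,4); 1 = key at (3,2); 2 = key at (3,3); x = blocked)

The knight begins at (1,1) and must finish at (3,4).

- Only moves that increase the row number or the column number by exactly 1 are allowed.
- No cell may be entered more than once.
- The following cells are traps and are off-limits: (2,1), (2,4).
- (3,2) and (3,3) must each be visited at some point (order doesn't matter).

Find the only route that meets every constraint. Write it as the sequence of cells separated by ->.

Moves only go right or down, so the column and row indices never decrease.
Route from (1,1): right to (1,2), 2× down (reaching (3,2)), 2× right (reaching (3,4)) — 5 moves in all.
Check: all required cells visited.

(1,1) -> (1,2) -> (2,2) -> (3,2) -> (3,3) -> (3,4)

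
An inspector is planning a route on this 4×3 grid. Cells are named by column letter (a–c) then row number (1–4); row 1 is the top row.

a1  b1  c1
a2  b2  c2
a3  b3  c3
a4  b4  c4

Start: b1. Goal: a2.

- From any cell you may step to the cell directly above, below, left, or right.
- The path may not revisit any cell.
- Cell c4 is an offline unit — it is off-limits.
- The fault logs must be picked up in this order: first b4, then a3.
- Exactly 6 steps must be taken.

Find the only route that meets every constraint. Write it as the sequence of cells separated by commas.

b1, b2, b3, b4, a4, a3, a2

The waypoints must appear in the order b4, a3, with no cell reused.
Route from b1: down 3 to b4, left 1 to a4, up 2 to a2 — 6 moves in all.
Check: order respected (b4 at step 3, a3 at step 5); 6 moves as required.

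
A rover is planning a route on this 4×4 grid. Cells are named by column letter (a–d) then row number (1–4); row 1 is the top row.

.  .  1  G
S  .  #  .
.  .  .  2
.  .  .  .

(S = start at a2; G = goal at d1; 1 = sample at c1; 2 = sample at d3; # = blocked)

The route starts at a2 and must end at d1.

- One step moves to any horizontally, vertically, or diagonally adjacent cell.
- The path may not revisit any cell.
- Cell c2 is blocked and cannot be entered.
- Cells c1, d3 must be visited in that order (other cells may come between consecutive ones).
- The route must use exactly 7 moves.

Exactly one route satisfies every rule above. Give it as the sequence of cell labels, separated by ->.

a2 -> b1 -> c1 -> b2 -> c3 -> d3 -> d2 -> d1

The waypoints must appear in the order c1, d3, with no cell reused.
Route from a2: up-right to b1, right to c1, down-left to b2, down-right to c3, right to d3, 2× up (reaching d1) — 7 moves in all.
Check: order respected (1 at step 2, 2 at step 5); 7 moves as required.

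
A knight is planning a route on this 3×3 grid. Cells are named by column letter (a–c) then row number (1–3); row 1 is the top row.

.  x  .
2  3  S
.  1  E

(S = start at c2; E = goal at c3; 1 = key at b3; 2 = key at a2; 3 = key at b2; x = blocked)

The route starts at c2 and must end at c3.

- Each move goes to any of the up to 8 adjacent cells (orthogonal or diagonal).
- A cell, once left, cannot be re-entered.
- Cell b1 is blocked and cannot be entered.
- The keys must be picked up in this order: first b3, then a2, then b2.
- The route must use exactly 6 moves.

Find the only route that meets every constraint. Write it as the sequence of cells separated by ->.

The waypoints must appear in the order b3, a2, b2, with no cell reused.
Route from c2: down-left to b3, left to a3, 2× up (reaching a1), 2× down-right (reaching c3) — 6 moves in all.
Check: order respected (1 at step 1, 2 at step 3, 3 at step 5); 6 moves as required.

c2 -> b3 -> a3 -> a2 -> a1 -> b2 -> c3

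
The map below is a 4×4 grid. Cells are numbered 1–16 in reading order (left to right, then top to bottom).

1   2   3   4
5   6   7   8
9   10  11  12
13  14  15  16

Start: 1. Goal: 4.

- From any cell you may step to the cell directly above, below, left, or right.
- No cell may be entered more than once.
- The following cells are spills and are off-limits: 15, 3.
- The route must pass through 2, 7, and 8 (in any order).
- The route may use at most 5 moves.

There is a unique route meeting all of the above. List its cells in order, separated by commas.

Any route must reach 2, 7, and 8 and still end at 4 within 5 moves, so the order of the required stops is forced.
Route from 1: right to 2, down to 6, 2× right (reaching 8), up to 4 — 5 moves in all.
Check: all required cells visited; 5 ≤ 5 moves.

1, 2, 6, 7, 8, 4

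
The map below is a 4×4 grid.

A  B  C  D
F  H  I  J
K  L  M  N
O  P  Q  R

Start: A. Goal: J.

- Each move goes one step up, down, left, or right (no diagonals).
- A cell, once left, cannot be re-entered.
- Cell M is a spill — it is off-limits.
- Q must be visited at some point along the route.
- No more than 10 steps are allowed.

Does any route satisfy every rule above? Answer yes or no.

One route that works: A → F → K → O → P → Q → R → N → J.

yes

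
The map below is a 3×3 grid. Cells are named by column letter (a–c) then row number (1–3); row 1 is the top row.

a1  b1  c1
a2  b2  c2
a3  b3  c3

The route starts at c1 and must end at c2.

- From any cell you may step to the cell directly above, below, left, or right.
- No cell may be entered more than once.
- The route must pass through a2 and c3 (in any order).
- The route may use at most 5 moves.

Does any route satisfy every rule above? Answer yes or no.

Even ignoring the no-revisit rule, getting from c1 to c2, taking the cheapest ordering c1 → c3 → a2 → c2 needs at least 2 + 3 + 2 = 7 moves (Manhattan distance per leg), which exceeds the 5-move limit.

no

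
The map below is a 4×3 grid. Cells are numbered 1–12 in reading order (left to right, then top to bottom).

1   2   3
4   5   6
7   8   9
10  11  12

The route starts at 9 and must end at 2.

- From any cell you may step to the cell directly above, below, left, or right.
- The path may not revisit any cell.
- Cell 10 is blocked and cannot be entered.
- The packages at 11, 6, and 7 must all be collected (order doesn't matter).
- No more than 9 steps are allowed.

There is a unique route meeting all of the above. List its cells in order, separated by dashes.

The 9-move cap with required stops at 11, 6, 7 leaves no slack for detours.
Route from 9: down 1 to 12, left 1 to 11, up 1 to 8, left 1 to 7, up 1 to 4, right 2 to 6, up 1 to 3, left 1 to 2 — 9 moves in all.
Check: all required cells visited; 9 ≤ 9 moves.

9 - 12 - 11 - 8 - 7 - 4 - 5 - 6 - 3 - 2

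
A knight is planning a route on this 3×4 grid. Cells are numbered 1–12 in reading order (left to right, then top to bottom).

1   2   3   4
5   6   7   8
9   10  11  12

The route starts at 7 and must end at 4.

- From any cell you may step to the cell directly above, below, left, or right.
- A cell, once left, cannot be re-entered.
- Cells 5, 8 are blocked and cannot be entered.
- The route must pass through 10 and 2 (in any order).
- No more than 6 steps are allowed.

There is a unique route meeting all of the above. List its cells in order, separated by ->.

The budget equals the shortest possible length, so every move has to be on a shortest route through the required cells.
Route from 7: down 1 to 11, left 1 to 10, up 2 to 2, right 2 to 4 — 6 moves in all.
Check: all required cells visited; 6 ≤ 6 moves.

7 -> 11 -> 10 -> 6 -> 2 -> 3 -> 4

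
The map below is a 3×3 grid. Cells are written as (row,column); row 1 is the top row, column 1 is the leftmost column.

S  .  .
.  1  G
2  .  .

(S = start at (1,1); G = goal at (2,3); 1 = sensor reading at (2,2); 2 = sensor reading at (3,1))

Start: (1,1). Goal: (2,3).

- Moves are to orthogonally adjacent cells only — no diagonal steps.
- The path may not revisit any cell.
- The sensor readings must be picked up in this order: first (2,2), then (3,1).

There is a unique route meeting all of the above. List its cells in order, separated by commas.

(1,1), (1,2), (2,2), (2,1), (3,1), (3,2), (3,3), (2,3)

The waypoints must appear in the order (2,2), (3,1), with no cell reused.
Route from (1,1): right 1 to (1,2), down 1 to (2,2), left 1 to (2,1), down 1 to (3,1), right 2 to (3,3), up 1 to (2,3) — 7 moves in all.
Check: order respected (1 at step 2, 2 at step 4).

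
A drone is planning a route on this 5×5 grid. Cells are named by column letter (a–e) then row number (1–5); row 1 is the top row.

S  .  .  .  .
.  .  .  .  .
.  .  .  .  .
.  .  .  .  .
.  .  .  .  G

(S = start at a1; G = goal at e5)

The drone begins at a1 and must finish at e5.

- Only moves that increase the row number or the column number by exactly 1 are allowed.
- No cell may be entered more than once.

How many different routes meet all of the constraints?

A right/down-only route from a1 to e5 makes exactly 4 down-moves and 4 right-moves in some order.
With no other constraints that would be C(8,4) = 70 routes.
That gives 70 routes.

70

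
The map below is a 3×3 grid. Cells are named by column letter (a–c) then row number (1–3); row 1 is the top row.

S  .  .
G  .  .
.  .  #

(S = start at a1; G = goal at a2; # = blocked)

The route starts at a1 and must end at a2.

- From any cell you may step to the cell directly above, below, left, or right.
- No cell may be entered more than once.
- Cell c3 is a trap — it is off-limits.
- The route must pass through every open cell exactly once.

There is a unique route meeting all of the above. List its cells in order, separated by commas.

a1, b1, c1, c2, b2, b3, a3, a2

Need to visit all 8 open cells exactly once, starting at a1 and ending at a2.
Route from a1: right 2 to c1, down 1 to c2, left 1 to b2, down 1 to b3, left 1 to a3, up 1 to a2 — 7 moves in all.
Check: all 8 open cells covered.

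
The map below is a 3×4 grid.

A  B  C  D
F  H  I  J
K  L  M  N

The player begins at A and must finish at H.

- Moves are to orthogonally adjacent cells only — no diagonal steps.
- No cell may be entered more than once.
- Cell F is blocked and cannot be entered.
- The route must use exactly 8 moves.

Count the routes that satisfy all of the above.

4

Need simple routes of exactly 8 moves from A to H (Manhattan distance 2, so 3 moves are spent on a detour and 3 undoing it).
Enumerating: A B C I J N M L H | A B C D J N M I H | A B C D J N M L H | A B C D J I M L H.
That gives 4 routes.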